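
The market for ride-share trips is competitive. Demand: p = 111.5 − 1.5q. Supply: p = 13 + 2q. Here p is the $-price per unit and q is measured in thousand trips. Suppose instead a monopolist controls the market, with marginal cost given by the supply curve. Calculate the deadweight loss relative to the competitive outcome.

Competitive equilibrium: 111.5 − 1.5q = 13 + 2q → q* = 28.1429, p* = 69.2857.
Marginal revenue: MR = 111.5 − 3q. Set MR = MC: 111.5 − 3q = 13 + 2q → q_m = 19.7.
Price p_m = 111.5 − 1.5·19.7 = 81.95; MC(q_m) = 13 + 2·19.7 = 52.4.
Competitive q* = 28.1429, so Δq = 8.4429; wedge = 81.95 − 52.4 = 29.55.
DWL = ½ × 8.4429 × 29.55 = $124.74 thousand.

$124.74 thousand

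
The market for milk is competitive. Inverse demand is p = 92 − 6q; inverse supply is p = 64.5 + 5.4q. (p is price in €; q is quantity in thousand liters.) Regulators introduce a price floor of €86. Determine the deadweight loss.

Competitive equilibrium: 92 − 6q = 64.5 + 5.4q → q* = 2.4123, p* = 77.5263.
At the floor p = 86, quantity demanded = (92 − 86)/6 = 1.
Sellers' marginal cost at q' = 1: 64.5 + 5.4·1 = 69.9.
Δq = 2.4123 − 1 = 1.4123; wedge = 86 − 69.9 = 16.1.
DWL = ½ × 1.4123 × 16.1 = €11.37 thousand.

€11.37 thousand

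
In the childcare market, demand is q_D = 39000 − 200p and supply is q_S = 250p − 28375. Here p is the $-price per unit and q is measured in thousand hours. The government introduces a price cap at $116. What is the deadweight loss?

In inverse form: demand p = 195 − 0.005q, supply p = 113.5 + 0.004q.
Competitive equilibrium: 195 − 0.005q = 113.5 + 0.004q → q* = 9055.5556, p* = 149.7222.
At the ceiling p = 116, quantity supplied = (116 − 113.5)/0.004 = 625.
Willingness to pay at q' = 625: 195 − 0.005·625 = 191.875.
Δq = 9055.5556 − 625 = 8430.5556; wedge = 191.875 − 116 = 75.875.
The triangle = ½ × 8430.5556 × 75.875 = $319834.20 thousand.

$319834.20 thousand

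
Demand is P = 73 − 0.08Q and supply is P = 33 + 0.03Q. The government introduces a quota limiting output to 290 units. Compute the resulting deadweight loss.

298.23

Competitive equilibrium: 73 − 0.08Q = 33 + 0.03Q → Q* = 363.6364, P* = 43.9091.
At Q = 290: demand price = 73 − 0.08·290 = 49.8; supply price = 33 + 0.03·290 = 41.7.
ΔQ = 363.6364 − 290 = 73.6364; wedge = 49.8 − 41.7 = 8.1.
DWL = ½ × 73.6364 × 8.1 = 298.23.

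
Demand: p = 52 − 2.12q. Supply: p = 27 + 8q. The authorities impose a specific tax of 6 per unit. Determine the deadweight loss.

Competitive equilibrium: 52 − 2.12q = 27 + 8q → q* = 2.4704, p* = 46.7628.
With the tax, the buyer price exceeds the seller price by 6: (52 − 2.12q) − (27 + 8q) = 6 → q' = 1.8775.
Δq = 2.4704 − 1.8775 = 0.5929; the wedge equals the tax, 6.
Welfare loss = ½ × 0.5929 × 6 = 1.78.

1.78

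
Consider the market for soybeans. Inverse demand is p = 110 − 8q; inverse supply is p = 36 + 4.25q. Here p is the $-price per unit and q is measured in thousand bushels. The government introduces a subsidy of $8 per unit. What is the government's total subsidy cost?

$53.55 thousand

Competitive equilibrium: 110 − 8q = 36 + 4.25q → q* = 6.0408, p* = 61.6735.
The subsidy lowers effective supply by 8: p = 28 + 4.25q.
New quantity: 110 − 8q = 28 + 4.25q → q' = 6.6939.
Total subsidy cost = 8 × 6.6939 = $53.55 thousand.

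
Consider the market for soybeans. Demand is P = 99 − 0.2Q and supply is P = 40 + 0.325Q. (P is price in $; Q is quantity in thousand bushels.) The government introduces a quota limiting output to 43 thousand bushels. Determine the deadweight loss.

Competitive equilibrium: 99 − 0.2Q = 40 + 0.325Q → Q* = 112.381, P* = 76.5238.
At Q = 43: demand price = 99 − 0.2·43 = 90.4; supply price = 40 + 0.325·43 = 53.975.
ΔQ = 112.381 − 43 = 69.381; wedge = 90.4 − 53.975 = 36.425.
DWL = ½ × 69.381 × 36.425 = $1263.60 thousand.

$1263.60 thousand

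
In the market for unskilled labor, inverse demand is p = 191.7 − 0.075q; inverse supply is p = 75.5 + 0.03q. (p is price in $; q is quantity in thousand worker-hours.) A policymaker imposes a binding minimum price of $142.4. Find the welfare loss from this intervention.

Competitive equilibrium: 191.7 − 0.075q = 75.5 + 0.03q → q* = 1106.6667, p* = 108.7.
At the floor p = 142.4, quantity demanded = (191.7 − 142.4)/0.075 = 657.3333.
Sellers' marginal cost at q' = 657.3333: 75.5 + 0.03·657.3333 = 95.22.
Δq = 1106.6667 − 657.3333 = 449.3334; wedge = 142.4 − 95.22 = 47.18.
Deadweight loss = ½ × 449.3334 × 47.18 = $10599.77 thousand.

$10599.77 thousand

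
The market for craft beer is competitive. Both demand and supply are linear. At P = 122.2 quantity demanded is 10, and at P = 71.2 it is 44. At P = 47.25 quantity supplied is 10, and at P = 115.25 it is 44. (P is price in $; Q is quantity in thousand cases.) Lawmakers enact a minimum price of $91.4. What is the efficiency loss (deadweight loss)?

$1.36 thousand

Demand slope = (71.2 − 122.2)/(44 − 10) = −1.5, so P = 137.2 − 1.5Q.
Supply slope = (115.25 − 47.25)/(44 − 10) = 2, so P = 27.25 + 2Q.
Competitive equilibrium: 137.2 − 1.5Q = 27.25 + 2Q → Q* = 31.4143, P* = 90.0786.
At the floor P = 91.4, quantity demanded = (137.2 − 91.4)/1.5 = 30.5333.
Sellers' marginal cost at Q' = 30.5333: 27.25 + 2·30.5333 = 88.3166.
ΔQ = 31.4143 − 30.5333 = 0.881; wedge = 91.4 − 88.3166 = 3.0834.
DWL = ½ × 0.881 × 3.0834 = $1.36 thousand.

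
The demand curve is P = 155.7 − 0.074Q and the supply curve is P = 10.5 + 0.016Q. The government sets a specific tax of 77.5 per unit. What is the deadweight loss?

33368.06

Competitive equilibrium: 155.7 − 0.074Q = 10.5 + 0.016Q → Q* = 1613.3333, P* = 36.3133.
With the tax, the buyer price exceeds the seller price by 77.5: (155.7 − 0.074Q) − (10.5 + 0.016Q) = 77.5 → Q' = 752.2222.
ΔQ = 1613.3333 − 752.2222 = 861.1111; the wedge equals the tax, 77.5.
Deadweight loss = ½ × 861.1111 × 77.5 = 33368.06.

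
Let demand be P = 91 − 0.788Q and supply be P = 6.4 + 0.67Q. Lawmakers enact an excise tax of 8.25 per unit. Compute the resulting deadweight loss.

23.34

Competitive equilibrium: 91 − 0.788Q = 6.4 + 0.67Q → Q* = 58.0247, P* = 45.2765.
With the tax, the buyer price exceeds the seller price by 8.25: (91 − 0.788Q) − (6.4 + 0.67Q) = 8.25 → Q' = 52.3663.
ΔQ = 58.0247 − 52.3663 = 5.6584; the wedge equals the tax, 8.25.
Welfare loss = ½ × 5.6584 × 8.25 = 23.34.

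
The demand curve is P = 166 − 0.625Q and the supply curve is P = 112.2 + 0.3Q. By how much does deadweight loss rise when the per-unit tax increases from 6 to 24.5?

Competitive equilibrium: 166 − 0.625Q = 112.2 + 0.3Q → Q* = 58.1622, P* = 129.6486.
For a per-unit tax t: ΔQ = t/0.925, so DWL = ½·t·(t/0.925) = t²/1.85.
At t = 6: DWL = 19.459. At t = 24.5: DWL = 324.459.
Increase = 324.459 − 19.459 = 305.

305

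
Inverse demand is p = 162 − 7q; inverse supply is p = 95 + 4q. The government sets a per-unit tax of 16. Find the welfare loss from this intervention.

Competitive equilibrium: 162 − 7q = 95 + 4q → q* = 6.0909, p* = 119.3636.
With the tax, the buyer price exceeds the seller price by 16: (162 − 7q) − (95 + 4q) = 16 → q' = 4.6364.
Δq = 6.0909 − 4.6364 = 1.4545; the wedge equals the tax, 16.
Deadweight loss = ½ × 1.4545 × 16 = 11.64.

11.64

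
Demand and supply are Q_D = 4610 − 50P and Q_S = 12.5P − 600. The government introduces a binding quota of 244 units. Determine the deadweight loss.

1960.20

In inverse form: demand P = 92.2 − 0.02Q, supply P = 48 + 0.08Q.
Competitive equilibrium: 92.2 − 0.02Q = 48 + 0.08Q → Q* = 442, P* = 83.36.
At Q = 244: demand price = 92.2 − 0.02·244 = 87.32; supply price = 48 + 0.08·244 = 67.52.
ΔQ = 442 − 244 = 198; wedge = 87.32 − 67.52 = 19.8.
Deadweight loss = ½ × 198 × 19.8 = 1960.20.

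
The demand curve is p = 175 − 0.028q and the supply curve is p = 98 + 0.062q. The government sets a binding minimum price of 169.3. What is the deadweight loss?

Competitive equilibrium: 175 − 0.028q = 98 + 0.062q → q* = 855.55556, p* = 151.04444.
At the floor p = 169.3, quantity demanded = (175 − 169.3)/0.028 = 203.57143.
Sellers' marginal cost at q' = 203.57143: 98 + 0.062·203.57143 = 110.62143.
Δq = 855.55556 − 203.57143 = 651.98413; wedge = 169.3 − 110.62143 = 58.67857.
DWL = ½ × 651.98413 × 58.67857 = 19128.75.

19128.75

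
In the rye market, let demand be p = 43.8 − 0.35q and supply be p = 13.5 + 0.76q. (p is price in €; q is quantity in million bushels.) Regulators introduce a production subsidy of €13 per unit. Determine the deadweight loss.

€76.13 million

Competitive equilibrium: 43.8 − 0.35q = 13.5 + 0.76q → q* = 27.2973, p* = 34.2459.
The subsidy lowers effective supply by 13: p = 0.5 + 0.76q.
New quantity: 43.8 − 0.35q = 0.5 + 0.76q → q' = 39.009.
Overproduction Δq = 39.009 − 27.2973 = 11.7117; wedge = subsidy = 13.
The triangle = ½ × 11.7117 × 13 = €76.13 million.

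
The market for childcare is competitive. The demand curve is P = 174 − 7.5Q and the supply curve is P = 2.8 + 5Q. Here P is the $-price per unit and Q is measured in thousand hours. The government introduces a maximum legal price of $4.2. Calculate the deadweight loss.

Competitive equilibrium: 174 − 7.5Q = 2.8 + 5Q → Q* = 13.696, P* = 71.28.
At the ceiling P = 4.2, quantity supplied = (4.2 − 2.8)/5 = 0.28.
Willingness to pay at Q' = 0.28: 174 − 7.5·0.28 = 171.9.
ΔQ = 13.696 − 0.28 = 13.416; wedge = 171.9 − 4.2 = 167.7.
DWL = ½ × 13.416 × 167.7 = $1124.93 thousand.

$1124.93 thousand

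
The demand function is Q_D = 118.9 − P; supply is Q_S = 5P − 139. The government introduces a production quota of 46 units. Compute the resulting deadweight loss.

In inverse form: demand P = 118.9 − Q, supply P = 27.8 + 0.2Q.
Competitive equilibrium: 118.9 − Q = 27.8 + 0.2Q → Q* = 75.9167, P* = 42.9833.
At Q = 46: demand price = 118.9 − 1·46 = 72.9; supply price = 27.8 + 0.2·46 = 37.
ΔQ = 75.9167 − 46 = 29.9167; wedge = 72.9 − 37 = 35.9.
Welfare loss = ½ × 29.9167 × 35.9 = 537.

537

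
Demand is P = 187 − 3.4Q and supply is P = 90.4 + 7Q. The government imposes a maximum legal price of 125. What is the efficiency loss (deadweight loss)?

Competitive equilibrium: 187 − 3.4Q = 90.4 + 7Q → Q* = 9.2885, P* = 155.4192.
At the ceiling P = 125, quantity supplied = (125 − 90.4)/7 = 4.9429.
Willingness to pay at Q' = 4.9429: 187 − 3.4·4.9429 = 170.1941.
ΔQ = 9.2885 − 4.9429 = 4.3456; wedge = 170.1941 − 125 = 45.1941.
Deadweight loss = ½ × 4.3456 × 45.1941 = 98.20.

98.20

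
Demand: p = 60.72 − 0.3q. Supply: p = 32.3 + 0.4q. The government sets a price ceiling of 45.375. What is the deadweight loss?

21.91

Competitive equilibrium: 60.72 − 0.3q = 32.3 + 0.4q → q* = 40.6, p* = 48.54.
At the ceiling p = 45.375, quantity supplied = (45.375 − 32.3)/0.4 = 32.6875.
Willingness to pay at q' = 32.6875: 60.72 − 0.3·32.6875 = 50.9138.
Δq = 40.6 − 32.6875 = 7.9125; wedge = 50.9138 − 45.375 = 5.5388.
The triangle = ½ × 7.9125 × 5.5388 = 21.91.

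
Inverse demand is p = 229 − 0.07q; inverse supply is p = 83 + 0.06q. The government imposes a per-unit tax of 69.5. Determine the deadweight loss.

18577.88

Competitive equilibrium: 229 − 0.07q = 83 + 0.06q → q* = 1123.07692, p* = 150.38462.
With the tax, the buyer price exceeds the seller price by 69.5: (229 − 0.07q) − (83 + 0.06q) = 69.5 → q' = 588.46154.
Δq = 1123.07692 − 588.46154 = 534.61538; the wedge equals the tax, 69.5.
DWL = ½ × 534.61538 × 69.5 = 18577.88.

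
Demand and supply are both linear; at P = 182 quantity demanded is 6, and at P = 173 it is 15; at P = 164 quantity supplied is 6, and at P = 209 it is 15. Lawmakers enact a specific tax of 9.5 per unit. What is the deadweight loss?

Demand slope = (173 − 182)/(15 − 6) = −1, so P = 188 − Q.
Supply slope = (209 − 164)/(15 − 6) = 5, so P = 134 + 5Q.
Competitive equilibrium: 188 − Q = 134 + 5Q → Q* = 9, P* = 179.
With the tax, the buyer price exceeds the seller price by 9.5: (188 − Q) − (134 + 5Q) = 9.5 → Q' = 7.4167.
ΔQ = 9 − 7.4167 = 1.5833; the wedge equals the tax, 9.5.
The triangle = ½ × 1.5833 × 9.5 = 7.52.

7.52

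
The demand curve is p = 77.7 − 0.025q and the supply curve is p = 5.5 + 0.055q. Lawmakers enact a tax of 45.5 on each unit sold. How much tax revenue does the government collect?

Competitive equilibrium: 77.7 − 0.025q = 5.5 + 0.055q → q* = 902.5, p* = 55.1375.
With the tax, the buyer price exceeds the seller price by 45.5: (77.7 − 0.025q) − (5.5 + 0.055q) = 45.5 → q' = 333.75.
Tax revenue = 45.5 × 333.75 = 15185.625.

15185.625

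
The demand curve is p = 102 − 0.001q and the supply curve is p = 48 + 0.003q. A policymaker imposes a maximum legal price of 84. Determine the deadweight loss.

4500

Competitive equilibrium: 102 − 0.001q = 48 + 0.003q → q* = 13500, p* = 88.5.
At the ceiling p = 84, quantity supplied = (84 − 48)/0.003 = 12000.
Willingness to pay at q' = 12000: 102 − 0.001·12000 = 90.
Δq = 13500 − 12000 = 1500; wedge = 90 − 84 = 6.
Deadweight loss = ½ × 1500 × 6 = 4500.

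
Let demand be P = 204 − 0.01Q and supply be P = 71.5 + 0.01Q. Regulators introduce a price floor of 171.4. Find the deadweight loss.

113232.25

Competitive equilibrium: 204 − 0.01Q = 71.5 + 0.01Q → Q* = 6625, P* = 137.75.
At the floor P = 171.4, quantity demanded = (204 − 171.4)/0.01 = 3260.
Sellers' marginal cost at Q' = 3260: 71.5 + 0.01·3260 = 104.1.
ΔQ = 6625 − 3260 = 3365; wedge = 171.4 − 104.1 = 67.3.
Deadweight loss = ½ × 3365 × 67.3 = 113232.25.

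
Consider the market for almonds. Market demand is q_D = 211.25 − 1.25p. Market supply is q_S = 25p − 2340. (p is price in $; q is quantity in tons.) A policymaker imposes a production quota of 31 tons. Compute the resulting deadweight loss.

In inverse form: demand p = 169 − 0.8q, supply p = 93.6 + 0.04q.
Competitive equilibrium: 169 − 0.8q = 93.6 + 0.04q → q* = 89.7619, p* = 97.1905.
At q = 31: demand price = 169 − 0.8·31 = 144.2; supply price = 93.6 + 0.04·31 = 94.84.
Δq = 89.7619 − 31 = 58.7619; wedge = 144.2 − 94.84 = 49.36.
Welfare loss = ½ × 58.7619 × 49.36 = $1450.24.

$1450.24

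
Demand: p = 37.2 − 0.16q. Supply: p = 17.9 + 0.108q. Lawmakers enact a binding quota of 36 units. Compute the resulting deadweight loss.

173.81

Competitive equilibrium: 37.2 − 0.16q = 17.9 + 0.108q → q* = 72.0149, p* = 25.6776.
At q = 36: demand price = 37.2 − 0.16·36 = 31.44; supply price = 17.9 + 0.108·36 = 21.788.
Δq = 72.0149 − 36 = 36.0149; wedge = 31.44 − 21.788 = 9.652.
Welfare loss = ½ × 36.0149 × 9.652 = 173.81.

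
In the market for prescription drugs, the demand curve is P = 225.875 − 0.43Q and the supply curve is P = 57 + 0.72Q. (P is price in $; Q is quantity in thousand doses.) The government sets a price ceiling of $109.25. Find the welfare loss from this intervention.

$3172.43 thousand

Competitive equilibrium: 225.875 − 0.43Q = 57 + 0.72Q → Q* = 146.847826, P* = 162.730435.
At the ceiling P = 109.25, quantity supplied = (109.25 − 57)/0.72 = 72.569444.
Willingness to pay at Q' = 72.569444: 225.875 − 0.43·72.569444 = 194.670139.
ΔQ = 146.847826 − 72.569444 = 74.278382; wedge = 194.670139 − 109.25 = 85.420139.
DWL = ½ × 74.278382 × 85.420139 = $3172.43 thousand.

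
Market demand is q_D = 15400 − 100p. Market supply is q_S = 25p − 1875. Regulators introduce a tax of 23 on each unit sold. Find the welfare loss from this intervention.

In inverse form: demand p = 154 − 0.01q, supply p = 75 + 0.04q.
Competitive equilibrium: 154 − 0.01q = 75 + 0.04q → q* = 1580, p* = 138.2.
With the tax, the buyer price exceeds the seller price by 23: (154 − 0.01q) − (75 + 0.04q) = 23 → q' = 1120.
Δq = 1580 − 1120 = 460; the wedge equals the tax, 23.
The triangle = ½ × 460 × 23 = 5290.

5290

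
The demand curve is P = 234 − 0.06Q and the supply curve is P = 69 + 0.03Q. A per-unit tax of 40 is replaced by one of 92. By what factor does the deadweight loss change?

Competitive equilibrium: 234 − 0.06Q = 69 + 0.03Q → Q* = 1833.3333, P* = 124.
For a per-unit tax t: ΔQ = t/0.09, so DWL = ½·t·(t/0.09) = t²/0.18.
At t = 40: DWL = 8888.889. At t = 92: DWL = 47022.222.
Ratio = (92/40)² = 5.29.

5.29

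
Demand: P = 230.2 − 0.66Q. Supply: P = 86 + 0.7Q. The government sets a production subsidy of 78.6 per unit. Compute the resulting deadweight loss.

Competitive equilibrium: 230.2 − 0.66Q = 86 + 0.7Q → Q* = 106.0294, P* = 160.2206.
The subsidy lowers effective supply by 78.6: P = 7.4 + 0.7Q.
New quantity: 230.2 − 0.66Q = 7.4 + 0.7Q → Q' = 163.8235.
Overproduction ΔQ = 163.8235 − 106.0294 = 57.7941; wedge = subsidy = 78.6.
The triangle = ½ × 57.7941 × 78.6 = 2271.31.

2271.31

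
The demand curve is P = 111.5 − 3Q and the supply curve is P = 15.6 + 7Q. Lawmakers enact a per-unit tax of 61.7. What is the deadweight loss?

190.34

Competitive equilibrium: 111.5 − 3Q = 15.6 + 7Q → Q* = 9.59, P* = 82.73.
With the tax, the buyer price exceeds the seller price by 61.7: (111.5 − 3Q) − (15.6 + 7Q) = 61.7 → Q' = 3.42.
ΔQ = 9.59 − 3.42 = 6.17; the wedge equals the tax, 61.7.
Welfare loss = ½ × 6.17 × 61.7 = 190.34.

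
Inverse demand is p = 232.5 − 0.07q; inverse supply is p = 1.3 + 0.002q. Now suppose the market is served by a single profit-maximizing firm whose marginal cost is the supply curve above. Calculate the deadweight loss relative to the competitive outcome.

90205.40

Competitive equilibrium: 232.5 − 0.07q = 1.3 + 0.002q → q* = 3211.11111, p* = 7.72222.
Marginal revenue: MR = 232.5 − 0.14q. Set MR = MC: 232.5 − 0.14q = 1.3 + 0.002q → q_m = 1628.16901.
Price p_m = 232.5 − 0.07·1628.16901 = 118.52817; MC(q_m) = 1.3 + 0.002·1628.16901 = 4.55634.
Competitive q* = 3211.11111, so Δq = 1582.9421; wedge = 118.52817 − 4.55634 = 113.97183.
DWL = ½ × 1582.9421 × 113.97183 = 90205.40.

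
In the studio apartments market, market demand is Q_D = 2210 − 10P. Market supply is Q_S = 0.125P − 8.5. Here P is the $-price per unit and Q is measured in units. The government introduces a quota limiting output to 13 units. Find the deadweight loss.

In inverse form: demand P = 221 − 0.1Q, supply P = 68 + 8Q.
Competitive equilibrium: 221 − 0.1Q = 68 + 8Q → Q* = 18.8889, P* = 219.1111.
At Q = 13: demand price = 221 − 0.1·13 = 219.7; supply price = 68 + 8·13 = 172.
ΔQ = 18.8889 − 13 = 5.8889; wedge = 219.7 − 172 = 47.7.
The triangle = ½ × 5.8889 × 47.7 = $140.45.

$140.45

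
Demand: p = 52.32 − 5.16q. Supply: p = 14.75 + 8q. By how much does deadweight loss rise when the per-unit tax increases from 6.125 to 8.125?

Competitive equilibrium: 52.32 − 5.16q = 14.75 + 8q → q* = 2.8549, p* = 37.5889.
For a per-unit tax t: Δq = t/13.16, so DWL = ½·t·(t/13.16) = t²/26.32.
At t = 6.125: DWL = 1.425. At t = 8.125: DWL = 2.508.
Increase = 2.508 − 1.425 = 1.08.

1.08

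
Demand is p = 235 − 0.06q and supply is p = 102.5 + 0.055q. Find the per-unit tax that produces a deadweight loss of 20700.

Competitive equilibrium: 235 − 0.06q = 102.5 + 0.055q → q* = 1152.1739, p* = 165.8696.
A tax t gives Δq = t/0.115 and wedge t, so DWL = t²/0.23.
t²/0.23 = 20700 → t² = 4761 → t = 69.

69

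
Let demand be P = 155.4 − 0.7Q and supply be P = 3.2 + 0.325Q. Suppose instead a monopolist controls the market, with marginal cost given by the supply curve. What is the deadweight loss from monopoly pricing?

Competitive equilibrium: 155.4 − 0.7Q = 3.2 + 0.325Q → Q* = 148.4878, P* = 51.4585.
Marginal revenue: MR = 155.4 − 1.4Q. Set MR = MC: 155.4 − 1.4Q = 3.2 + 0.325Q → Q_m = 88.2319.
Price P_m = 155.4 − 0.7·88.2319 = 93.6377; MC(Q_m) = 3.2 + 0.325·88.2319 = 31.8754.
Competitive Q* = 148.4878, so ΔQ = 60.2559; wedge = 93.6377 − 31.8754 = 61.7623.
Welfare loss = ½ × 60.2559 × 61.7623 = 1860.77.

1860.77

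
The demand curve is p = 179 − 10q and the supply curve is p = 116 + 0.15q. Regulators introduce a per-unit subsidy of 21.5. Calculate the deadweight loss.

Competitive equilibrium: 179 − 10q = 116 + 0.15q → q* = 6.2069, p* = 116.931.
The subsidy lowers effective supply by 21.5: p = 94.5 + 0.15q.
New quantity: 179 − 10q = 94.5 + 0.15q → q' = 8.3251.
Overproduction Δq = 8.3251 − 6.2069 = 2.1182; wedge = subsidy = 21.5.
DWL = ½ × 2.1182 × 21.5 = 22.77.

22.77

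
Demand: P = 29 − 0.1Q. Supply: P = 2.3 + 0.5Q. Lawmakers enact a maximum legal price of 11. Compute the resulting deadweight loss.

Competitive equilibrium: 29 − 0.1Q = 2.3 + 0.5Q → Q* = 44.5, P* = 24.55.
At the ceiling P = 11, quantity supplied = (11 − 2.3)/0.5 = 17.4.
Willingness to pay at Q' = 17.4: 29 − 0.1·17.4 = 27.26.
ΔQ = 44.5 − 17.4 = 27.1; wedge = 27.26 − 11 = 16.26.
The triangle = ½ × 27.1 × 16.26 = 220.323.

220.323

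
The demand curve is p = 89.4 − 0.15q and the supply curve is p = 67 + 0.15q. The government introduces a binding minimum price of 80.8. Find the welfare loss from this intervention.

Competitive equilibrium: 89.4 − 0.15q = 67 + 0.15q → q* = 74.6667, p* = 78.2.
At the floor p = 80.8, quantity demanded = (89.4 − 80.8)/0.15 = 57.3333.
Sellers' marginal cost at q' = 57.3333: 67 + 0.15·57.3333 = 75.6.
Δq = 74.6667 − 57.3333 = 17.3334; wedge = 80.8 − 75.6 = 5.2.
DWL = ½ × 17.3334 × 5.2 = 45.07.

45.07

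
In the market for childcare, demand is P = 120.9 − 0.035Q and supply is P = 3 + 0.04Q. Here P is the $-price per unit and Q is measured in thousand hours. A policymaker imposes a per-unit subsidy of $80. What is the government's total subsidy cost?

$211093.33 thousand

Competitive equilibrium: 120.9 − 0.035Q = 3 + 0.04Q → Q* = 1572, P* = 65.88.
The subsidy lowers effective supply by 80: P = 0.04Q − 77.
New quantity: 120.9 − 0.035Q = 0.04Q − 77 → Q' = 2638.66667.
Total subsidy cost = 80 × 2638.66667 = $211093.33 thousand.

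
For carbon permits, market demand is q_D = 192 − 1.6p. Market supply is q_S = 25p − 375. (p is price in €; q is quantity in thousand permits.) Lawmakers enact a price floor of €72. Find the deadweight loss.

In inverse form: demand p = 120 − 0.625q, supply p = 15 + 0.04q.
Competitive equilibrium: 120 − 0.625q = 15 + 0.04q → q* = 157.8947, p* = 21.3158.
At the floor p = 72, quantity demanded = (120 − 72)/0.625 = 76.8.
Sellers' marginal cost at q' = 76.8: 15 + 0.04·76.8 = 18.072.
Δq = 157.8947 − 76.8 = 81.0947; wedge = 72 − 18.072 = 53.928.
Welfare loss = ½ × 81.0947 × 53.928 = €2186.64 thousand.

€2186.64 thousand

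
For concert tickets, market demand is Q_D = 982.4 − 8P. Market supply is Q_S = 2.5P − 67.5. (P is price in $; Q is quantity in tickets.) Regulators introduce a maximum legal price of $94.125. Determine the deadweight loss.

In inverse form: demand P = 122.8 − 0.125Q, supply P = 27 + 0.4Q.
Competitive equilibrium: 122.8 − 0.125Q = 27 + 0.4Q → Q* = 182.4762, P* = 99.9905.
At the ceiling P = 94.125, quantity supplied = (94.125 − 27)/0.4 = 167.8125.
Willingness to pay at Q' = 167.8125: 122.8 − 0.125·167.8125 = 101.8234.
ΔQ = 182.4762 − 167.8125 = 14.6637; wedge = 101.8234 − 94.125 = 7.6984.
Welfare loss = ½ × 14.6637 × 7.6984 = $56.44.

$56.44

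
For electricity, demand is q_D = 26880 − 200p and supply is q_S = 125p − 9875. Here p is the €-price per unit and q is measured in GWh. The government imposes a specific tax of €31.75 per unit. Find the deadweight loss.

In inverse form: demand p = 134.4 − 0.005q, supply p = 79 + 0.008q.
Competitive equilibrium: 134.4 − 0.005q = 79 + 0.008q → q* = 4261.5385, p* = 113.0923.
With the tax, the buyer price exceeds the seller price by 31.75: (134.4 − 0.005q) − (79 + 0.008q) = 31.75 → q' = 1819.2308.
Δq = 4261.5385 − 1819.2308 = 2442.3077; the wedge equals the tax, 31.75.
Deadweight loss = ½ × 2442.3077 × 31.75 = €38771.63.

€38771.63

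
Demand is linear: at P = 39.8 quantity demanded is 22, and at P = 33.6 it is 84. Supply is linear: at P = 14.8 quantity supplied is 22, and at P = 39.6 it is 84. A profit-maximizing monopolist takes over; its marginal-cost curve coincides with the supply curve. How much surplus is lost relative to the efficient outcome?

36

Demand slope = (33.6 − 39.8)/(84 − 22) = −0.1, so P = 42 − 0.1Q.
Supply slope = (39.6 − 14.8)/(84 − 22) = 0.4, so P = 6 + 0.4Q.
Competitive equilibrium: 42 − 0.1Q = 6 + 0.4Q → Q* = 72, P* = 34.8.
Marginal revenue: MR = 42 − 0.2Q. Set MR = MC: 42 − 0.2Q = 6 + 0.4Q → Q_m = 60.
Price P_m = 42 − 0.1·60 = 36; MC(Q_m) = 6 + 0.4·60 = 30.
Competitive Q* = 72, so ΔQ = 12; wedge = 36 − 30 = 6.
Welfare loss = ½ × 12 × 6 = 36.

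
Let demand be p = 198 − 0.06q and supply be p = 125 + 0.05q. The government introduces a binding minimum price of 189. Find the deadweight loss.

Competitive equilibrium: 198 − 0.06q = 125 + 0.05q → q* = 663.6364, p* = 158.1818.
At the floor p = 189, quantity demanded = (198 − 189)/0.06 = 150.
Sellers' marginal cost at q' = 150: 125 + 0.05·150 = 132.5.
Δq = 663.6364 − 150 = 513.6364; wedge = 189 − 132.5 = 56.5.
The triangle = ½ × 513.6364 × 56.5 = 14510.23.

14510.23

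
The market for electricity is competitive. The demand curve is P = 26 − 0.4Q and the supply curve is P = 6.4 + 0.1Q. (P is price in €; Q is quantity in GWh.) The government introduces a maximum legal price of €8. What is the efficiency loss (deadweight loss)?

€134.56

Competitive equilibrium: 26 − 0.4Q = 6.4 + 0.1Q → Q* = 39.2, P* = 10.32.
At the ceiling P = 8, quantity supplied = (8 − 6.4)/0.1 = 16.
Willingness to pay at Q' = 16: 26 − 0.4·16 = 19.6.
ΔQ = 39.2 − 16 = 23.2; wedge = 19.6 − 8 = 11.6.
DWL = ½ × 23.2 × 11.6 = €134.56.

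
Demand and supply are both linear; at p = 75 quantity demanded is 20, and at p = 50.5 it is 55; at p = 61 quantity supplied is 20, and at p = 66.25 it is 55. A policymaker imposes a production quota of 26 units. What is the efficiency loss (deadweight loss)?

Demand slope = (50.5 − 75)/(55 − 20) = −0.7, so p = 89 − 0.7q.
Supply slope = (66.25 − 61)/(55 − 20) = 0.15, so p = 58 + 0.15q.
Competitive equilibrium: 89 − 0.7q = 58 + 0.15q → q* = 36.4706, p* = 63.4706.
At q = 26: demand price = 89 − 0.7·26 = 70.8; supply price = 58 + 0.15·26 = 61.9.
Δq = 36.4706 − 26 = 10.4706; wedge = 70.8 − 61.9 = 8.9.
The triangle = ½ × 10.4706 × 8.9 = 46.59.

46.59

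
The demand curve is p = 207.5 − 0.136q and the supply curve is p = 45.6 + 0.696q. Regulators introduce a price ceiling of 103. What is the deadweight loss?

Competitive equilibrium: 207.5 − 0.136q = 45.6 + 0.696q → q* = 194.5913, p* = 181.0356.
At the ceiling p = 103, quantity supplied = (103 − 45.6)/0.696 = 82.4713.
Willingness to pay at q' = 82.4713: 207.5 − 0.136·82.4713 = 196.2839.
Δq = 194.5913 − 82.4713 = 112.12; wedge = 196.2839 − 103 = 93.2839.
The triangle = ½ × 112.12 × 93.2839 = 5229.50.

5229.50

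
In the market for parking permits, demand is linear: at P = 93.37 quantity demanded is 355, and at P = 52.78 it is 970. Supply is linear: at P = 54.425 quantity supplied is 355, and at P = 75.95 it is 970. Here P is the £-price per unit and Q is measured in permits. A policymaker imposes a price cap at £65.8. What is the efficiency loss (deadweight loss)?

Demand slope = (52.78 − 93.37)/(970 − 355) = −0.066, so P = 116.8 − 0.066Q.
Supply slope = (75.95 − 54.425)/(970 − 355) = 0.035, so P = 42 + 0.035Q.
Competitive equilibrium: 116.8 − 0.066Q = 42 + 0.035Q → Q* = 740.5941, P* = 67.9208.
At the ceiling P = 65.8, quantity supplied = (65.8 − 42)/0.035 = 680.
Willingness to pay at Q' = 680: 116.8 − 0.066·680 = 71.92.
ΔQ = 740.5941 − 680 = 60.5941; wedge = 71.92 − 65.8 = 6.12.
The triangle = ½ × 60.5941 × 6.12 = £185.42.

£185.42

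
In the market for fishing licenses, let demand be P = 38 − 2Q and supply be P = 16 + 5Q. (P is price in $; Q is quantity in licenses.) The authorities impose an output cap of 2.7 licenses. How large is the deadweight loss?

$0.69

Competitive equilibrium: 38 − 2Q = 16 + 5Q → Q* = 3.1429, P* = 31.7143.
At Q = 2.7: demand price = 38 − 2·2.7 = 32.6; supply price = 16 + 5·2.7 = 29.5.
ΔQ = 3.1429 − 2.7 = 0.4429; wedge = 32.6 − 29.5 = 3.1.
Welfare loss = ½ × 0.4429 × 3.1 = $0.69.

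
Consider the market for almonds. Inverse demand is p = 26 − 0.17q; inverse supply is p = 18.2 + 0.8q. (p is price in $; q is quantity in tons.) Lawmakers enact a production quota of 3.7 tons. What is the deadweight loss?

Competitive equilibrium: 26 − 0.17q = 18.2 + 0.8q → q* = 8.0412, p* = 24.633.
At q = 3.7: demand price = 26 − 0.17·3.7 = 25.371; supply price = 18.2 + 0.8·3.7 = 21.16.
Δq = 8.0412 − 3.7 = 4.3412; wedge = 25.371 − 21.16 = 4.211.
Deadweight loss = ½ × 4.3412 × 4.211 = $9.14.

$9.14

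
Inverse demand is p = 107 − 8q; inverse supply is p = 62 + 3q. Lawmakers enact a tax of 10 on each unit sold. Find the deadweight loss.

Competitive equilibrium: 107 − 8q = 62 + 3q → q* = 4.0909, p* = 74.2727.
With the tax, the buyer price exceeds the seller price by 10: (107 − 8q) − (62 + 3q) = 10 → q' = 3.1818.
Δq = 4.0909 − 3.1818 = 0.9091; the wedge equals the tax, 10.
The triangle = ½ × 0.9091 × 10 = 4.55.

4.55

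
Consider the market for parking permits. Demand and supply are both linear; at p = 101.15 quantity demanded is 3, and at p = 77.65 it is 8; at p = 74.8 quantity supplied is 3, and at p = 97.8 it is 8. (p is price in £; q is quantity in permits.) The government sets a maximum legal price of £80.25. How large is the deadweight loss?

Demand slope = (77.65 − 101.15)/(8 − 3) = −4.7, so p = 115.25 − 4.7q.
Supply slope = (97.8 − 74.8)/(8 − 3) = 4.6, so p = 61 + 4.6q.
Competitive equilibrium: 115.25 − 4.7q = 61 + 4.6q → q* = 5.8333, p* = 87.8333.
At the ceiling p = 80.25, quantity supplied = (80.25 − 61)/4.6 = 4.1848.
Willingness to pay at q' = 4.1848: 115.25 − 4.7·4.1848 = 95.5814.
Δq = 5.8333 − 4.1848 = 1.6485; wedge = 95.5814 − 80.25 = 15.3314.
Welfare loss = ½ × 1.6485 × 15.3314 = £12.64.

£12.64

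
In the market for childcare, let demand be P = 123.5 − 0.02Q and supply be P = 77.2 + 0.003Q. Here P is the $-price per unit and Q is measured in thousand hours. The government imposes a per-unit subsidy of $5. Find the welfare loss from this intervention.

$543.48 thousand

Competitive equilibrium: 123.5 − 0.02Q = 77.2 + 0.003Q → Q* = 2013.0435, P* = 83.2391.
The subsidy lowers effective supply by 5: P = 72.2 + 0.003Q.
New quantity: 123.5 − 0.02Q = 72.2 + 0.003Q → Q' = 2230.4348.
Overproduction ΔQ = 2230.4348 − 2013.0435 = 217.3913; wedge = subsidy = 5.
DWL = ½ × 217.3913 × 5 = $543.48 thousand.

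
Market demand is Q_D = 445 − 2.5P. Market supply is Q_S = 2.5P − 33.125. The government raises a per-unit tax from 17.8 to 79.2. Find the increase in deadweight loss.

In inverse form: demand P = 178 − 0.4Q, supply P = 13.25 + 0.4Q.
Competitive equilibrium: 178 − 0.4Q = 13.25 + 0.4Q → Q* = 205.9375, P* = 95.625.
For a per-unit tax t: ΔQ = t/0.8, so DWL = ½·t·(t/0.8) = t²/1.6.
At t = 17.8: DWL = 198.025. At t = 79.2: DWL = 3920.4.
Increase = 3920.4 − 198.025 = 3722.375.

3722.375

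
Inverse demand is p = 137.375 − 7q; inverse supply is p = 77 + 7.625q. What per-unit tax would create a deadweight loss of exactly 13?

19.5

Competitive equilibrium: 137.375 − 7q = 77 + 7.625q → q* = 4.1282, p* = 108.4776.
A tax t gives Δq = t/14.625 and wedge t, so DWL = t²/29.25.
t²/29.25 = 13 → t² = 380.25 → t = 19.5.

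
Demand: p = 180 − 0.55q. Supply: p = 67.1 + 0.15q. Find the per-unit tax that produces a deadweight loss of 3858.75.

73.5

Competitive equilibrium: 180 − 0.55q = 67.1 + 0.15q → q* = 161.2857, p* = 91.2929.
A tax t gives Δq = t/0.7 and wedge t, so DWL = t²/1.4.
t²/1.4 = 3858.75 → t² = 5402.25 → t = 73.5.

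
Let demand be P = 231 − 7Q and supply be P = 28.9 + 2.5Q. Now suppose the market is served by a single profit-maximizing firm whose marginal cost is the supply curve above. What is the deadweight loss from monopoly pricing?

Competitive equilibrium: 231 − 7Q = 28.9 + 2.5Q → Q* = 21.2737, P* = 82.0842.
Marginal revenue: MR = 231 − 14Q. Set MR = MC: 231 − 14Q = 28.9 + 2.5Q → Q_m = 12.2485.
Price P_m = 231 − 7·12.2485 = 145.2605; MC(Q_m) = 28.9 + 2.5·12.2485 = 59.5213.
Competitive Q* = 21.2737, so ΔQ = 9.0252; wedge = 145.2605 − 59.5213 = 85.7392.
Welfare loss = ½ × 9.0252 × 85.7392 = 386.91.

386.91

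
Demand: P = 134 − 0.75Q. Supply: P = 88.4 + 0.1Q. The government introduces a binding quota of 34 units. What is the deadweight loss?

164.05

Competitive equilibrium: 134 − 0.75Q = 88.4 + 0.1Q → Q* = 53.6471, P* = 93.7647.
At Q = 34: demand price = 134 − 0.75·34 = 108.5; supply price = 88.4 + 0.1·34 = 91.8.
ΔQ = 53.6471 − 34 = 19.6471; wedge = 108.5 − 91.8 = 16.7.
Welfare loss = ½ × 19.6471 × 16.7 = 164.05.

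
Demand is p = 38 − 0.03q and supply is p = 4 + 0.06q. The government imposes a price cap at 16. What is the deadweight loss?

1422.22

Competitive equilibrium: 38 − 0.03q = 4 + 0.06q → q* = 377.7778, p* = 26.6667.
At the ceiling p = 16, quantity supplied = (16 − 4)/0.06 = 200.
Willingness to pay at q' = 200: 38 − 0.03·200 = 32.
Δq = 377.7778 − 200 = 177.7778; wedge = 32 − 16 = 16.
DWL = ½ × 177.7778 × 16 = 1422.22.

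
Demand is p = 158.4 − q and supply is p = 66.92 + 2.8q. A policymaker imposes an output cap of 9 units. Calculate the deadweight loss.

Competitive equilibrium: 158.4 − q = 66.92 + 2.8q → q* = 24.0737, p* = 134.3263.
At q = 9: demand price = 158.4 − 1·9 = 149.4; supply price = 66.92 + 2.8·9 = 92.12.
Δq = 24.0737 − 9 = 15.0737; wedge = 149.4 − 92.12 = 57.28.
Welfare loss = ½ × 15.0737 × 57.28 = 431.71.

431.71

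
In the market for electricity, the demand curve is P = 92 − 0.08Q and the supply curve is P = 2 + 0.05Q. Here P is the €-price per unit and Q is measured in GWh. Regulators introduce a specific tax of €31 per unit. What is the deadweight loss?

€3696.15

Competitive equilibrium: 92 − 0.08Q = 2 + 0.05Q → Q* = 692.3077, P* = 36.6154.
With the tax, the buyer price exceeds the seller price by 31: (92 − 0.08Q) − (2 + 0.05Q) = 31 → Q' = 453.8462.
ΔQ = 692.3077 − 453.8462 = 238.4615; the wedge equals the tax, 31.
Deadweight loss = ½ × 238.4615 × 31 = €3696.15.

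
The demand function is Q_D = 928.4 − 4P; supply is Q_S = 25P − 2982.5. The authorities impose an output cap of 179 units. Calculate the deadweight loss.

In inverse form: demand P = 232.1 − 0.25Q, supply P = 119.3 + 0.04Q.
Competitive equilibrium: 232.1 − 0.25Q = 119.3 + 0.04Q → Q* = 388.9655, P* = 134.8586.
At Q = 179: demand price = 232.1 − 0.25·179 = 187.35; supply price = 119.3 + 0.04·179 = 126.46.
ΔQ = 388.9655 − 179 = 209.9655; wedge = 187.35 − 126.46 = 60.89.
Deadweight loss = ½ × 209.9655 × 60.89 = 6392.40.

6392.40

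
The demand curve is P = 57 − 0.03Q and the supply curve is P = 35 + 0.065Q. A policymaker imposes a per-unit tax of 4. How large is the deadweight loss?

Competitive equilibrium: 57 − 0.03Q = 35 + 0.065Q → Q* = 231.5789, P* = 50.0526.
With the tax, the buyer price exceeds the seller price by 4: (57 − 0.03Q) − (35 + 0.065Q) = 4 → Q' = 189.4737.
ΔQ = 231.5789 − 189.4737 = 42.1052; the wedge equals the tax, 4.
DWL = ½ × 42.1052 × 4 = 84.21.

84.21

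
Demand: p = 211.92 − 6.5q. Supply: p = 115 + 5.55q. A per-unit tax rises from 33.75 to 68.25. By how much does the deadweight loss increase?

Competitive equilibrium: 211.92 − 6.5q = 115 + 5.55q → q* = 8.0432, p* = 159.6395.
For a per-unit tax t: Δq = t/12.05, so DWL = ½·t·(t/12.05) = t²/24.1.
At t = 33.75: DWL = 47.264. At t = 68.25: DWL = 193.281.
Increase = 193.281 − 47.264 = 146.02.

146.02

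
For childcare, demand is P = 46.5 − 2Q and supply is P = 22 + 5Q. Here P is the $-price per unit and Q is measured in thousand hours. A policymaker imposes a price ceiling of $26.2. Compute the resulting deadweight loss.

Competitive equilibrium: 46.5 − 2Q = 22 + 5Q → Q* = 3.5, P* = 39.5.
At the ceiling P = 26.2, quantity supplied = (26.2 − 22)/5 = 0.84.
Willingness to pay at Q' = 0.84: 46.5 − 2·0.84 = 44.82.
ΔQ = 3.5 − 0.84 = 2.66; wedge = 44.82 − 26.2 = 18.62.
DWL = ½ × 2.66 × 18.62 = $24.76 thousand.

$24.76 thousand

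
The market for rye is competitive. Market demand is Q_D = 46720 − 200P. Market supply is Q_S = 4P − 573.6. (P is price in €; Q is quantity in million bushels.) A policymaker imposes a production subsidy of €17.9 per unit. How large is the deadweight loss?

€628.25 million

In inverse form: demand P = 233.6 − 0.005Q, supply P = 143.4 + 0.25Q.
Competitive equilibrium: 233.6 − 0.005Q = 143.4 + 0.25Q → Q* = 353.72549, P* = 231.83137.
The subsidy lowers effective supply by 17.9: P = 125.5 + 0.25Q.
New quantity: 233.6 − 0.005Q = 125.5 + 0.25Q → Q' = 423.92157.
Overproduction ΔQ = 423.92157 − 353.72549 = 70.19608; wedge = subsidy = 17.9.
Welfare loss = ½ × 70.19608 × 17.9 = €628.25 million.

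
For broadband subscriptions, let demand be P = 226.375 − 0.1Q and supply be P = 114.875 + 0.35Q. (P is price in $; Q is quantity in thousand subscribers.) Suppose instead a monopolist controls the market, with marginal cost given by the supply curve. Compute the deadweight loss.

Competitive equilibrium: 226.375 − 0.1Q = 114.875 + 0.35Q → Q* = 247.7778, P* = 201.5972.
Marginal revenue: MR = 226.375 − 0.2Q. Set MR = MC: 226.375 − 0.2Q = 114.875 + 0.35Q → Q_m = 202.7273.
Price P_m = 226.375 − 0.1·202.7273 = 206.1023; MC(Q_m) = 114.875 + 0.35·202.7273 = 185.8296.
Competitive Q* = 247.7778, so ΔQ = 45.0505; wedge = 206.1023 − 185.8296 = 20.2727.
The triangle = ½ × 45.0505 × 20.2727 = $456.65 thousand.

$456.65 thousand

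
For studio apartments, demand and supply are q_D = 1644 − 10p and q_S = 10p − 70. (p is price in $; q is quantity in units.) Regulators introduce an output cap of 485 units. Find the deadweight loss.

In inverse form: demand p = 164.4 − 0.1q, supply p = 7 + 0.1q.
Competitive equilibrium: 164.4 − 0.1q = 7 + 0.1q → q* = 787, p* = 85.7.
At q = 485: demand price = 164.4 − 0.1·485 = 115.9; supply price = 7 + 0.1·485 = 55.5.
Δq = 787 − 485 = 302; wedge = 115.9 − 55.5 = 60.4.
Deadweight loss = ½ × 302 × 60.4 = $9120.40.

$9120.40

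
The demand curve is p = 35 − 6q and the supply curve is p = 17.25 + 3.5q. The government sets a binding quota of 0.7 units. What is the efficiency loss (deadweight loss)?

Competitive equilibrium: 35 − 6q = 17.25 + 3.5q → q* = 1.8684, p* = 23.7895.
At q = 0.7: demand price = 35 − 6·0.7 = 30.8; supply price = 17.25 + 3.5·0.7 = 19.7.
Δq = 1.8684 − 0.7 = 1.1684; wedge = 30.8 − 19.7 = 11.1.
Deadweight loss = ½ × 1.1684 × 11.1 = 6.48.

6.48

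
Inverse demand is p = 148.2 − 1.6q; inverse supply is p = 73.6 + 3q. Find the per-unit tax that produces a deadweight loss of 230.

46

Competitive equilibrium: 148.2 − 1.6q = 73.6 + 3q → q* = 16.2174, p* = 122.2522.
A tax t gives Δq = t/4.6 and wedge t, so DWL = t²/9.2.
t²/9.2 = 230 → t² = 2116 → t = 46.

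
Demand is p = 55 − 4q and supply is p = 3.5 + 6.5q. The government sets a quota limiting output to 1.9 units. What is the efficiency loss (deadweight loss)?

47.40

Competitive equilibrium: 55 − 4q = 3.5 + 6.5q → q* = 4.9048, p* = 35.381.
At q = 1.9: demand price = 55 − 4·1.9 = 47.4; supply price = 3.5 + 6.5·1.9 = 15.85.
Δq = 4.9048 − 1.9 = 3.0048; wedge = 47.4 − 15.85 = 31.55.
DWL = ½ × 3.0048 × 31.55 = 47.40.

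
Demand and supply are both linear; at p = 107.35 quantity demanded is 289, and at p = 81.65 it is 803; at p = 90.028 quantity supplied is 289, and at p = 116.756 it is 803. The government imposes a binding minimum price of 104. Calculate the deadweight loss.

Demand slope = (81.65 − 107.35)/(803 − 289) = −0.05, so p = 121.8 − 0.05q.
Supply slope = (116.756 − 90.028)/(803 − 289) = 0.052, so p = 75 + 0.052q.
Competitive equilibrium: 121.8 − 0.05q = 75 + 0.052q → q* = 458.8235, p* = 98.8588.
At the floor p = 104, quantity demanded = (121.8 − 104)/0.05 = 356.
Sellers' marginal cost at q' = 356: 75 + 0.052·356 = 93.512.
Δq = 458.8235 − 356 = 102.8235; wedge = 104 − 93.512 = 10.488.
DWL = ½ × 102.8235 × 10.488 = 539.21.

539.21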